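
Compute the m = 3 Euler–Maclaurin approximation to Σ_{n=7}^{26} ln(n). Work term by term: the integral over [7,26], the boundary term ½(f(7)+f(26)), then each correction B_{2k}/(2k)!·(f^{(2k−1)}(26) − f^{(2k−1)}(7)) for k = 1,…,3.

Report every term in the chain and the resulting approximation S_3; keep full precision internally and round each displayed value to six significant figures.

∫_7^26 ln(x) dx evaluates to 52.0891.
Endpoint term: (f(7) + f(26))/2 = (1.94591 + 3.25810)/2 = 2.60200.
Integral + boundary = 54.6911.
Correction k=1: B_{2}/2! · (f^{(1)}(26) − f^{(1)}(7)) = 1/12 · (0.0384615 − 0.142857) = -0.00869963.
Running total after k=1: 54.6824.
Correction k=2: B_{4}/4! · (f^{(3)}(26) − f^{(3)}(7)) = −1/720 · (0.000113792 − 0.00583090) = 7.94043e-06.
Running total after k=2: 54.6825.
Correction k=3: B_{6}/6! · (f^{(5)}(26) − f^{(5)}(7)) = 1/30240 · (2.01997e-06 − 0.00142798) = -4.71546e-08.

S_3 ≈ 54.6825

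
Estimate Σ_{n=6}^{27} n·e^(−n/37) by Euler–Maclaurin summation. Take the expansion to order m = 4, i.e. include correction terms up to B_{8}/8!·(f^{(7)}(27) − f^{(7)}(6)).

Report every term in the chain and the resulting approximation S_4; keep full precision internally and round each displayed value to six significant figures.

S_4 ≈ 220.374

Integral: ∫_6^27 x·e^(−x/37) dx = 211.364.
½[f(6) + f(27)] = ½[5.10182 + 13.0151] = 9.05844.
Running total after boundary: 220.422.
Correction k=1: B_{2}/2! · (f^{(1)}(27) − f^{(1)}(6)) = 1/12 · (0.130281 − 0.712416) = -0.0485113.
After k=1: 220.374.
Correction k=2: B_{4}/4! · (f^{(3)}(27) − f^{(3)}(6)) = −1/720 · (0.000799386 − 0.00176262) = 1.33782e-06.
After k=2: 220.374.
Correction k=3: B_{6}/6! · (f^{(5)}(27) − f^{(5)}(6)) = 1/30240 · (1.09833e-06 − 2.19492e-06) = -3.62630e-11.
After k=3: 220.374.
Correction k=4: B_{8}/8! · (f^{(7)}(27) − f^{(7)}(6)) = −1/1209600 · (1.17804e-09 − 2.26612e-09) = 8.99538e-16.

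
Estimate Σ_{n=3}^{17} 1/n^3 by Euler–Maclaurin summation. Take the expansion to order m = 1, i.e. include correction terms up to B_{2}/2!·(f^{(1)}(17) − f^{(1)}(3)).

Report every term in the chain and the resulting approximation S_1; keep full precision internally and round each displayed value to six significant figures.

S_1 ≈ 0.0755292

The integral term ∫_3^17 1/x^3 dx = 0.0538255.
Boundary: ½(f(3) + f(17)) = ½(0.0370370 + 0.000203542) = 0.0186203.
Running total after boundary: 0.0724457.
Correction k=1: B_{2}/2! · (f^{(1)}(17) − f^{(1)}(3)) = 1/12 · (-3.59191e-05 − (-0.0370370)) = 0.00308343.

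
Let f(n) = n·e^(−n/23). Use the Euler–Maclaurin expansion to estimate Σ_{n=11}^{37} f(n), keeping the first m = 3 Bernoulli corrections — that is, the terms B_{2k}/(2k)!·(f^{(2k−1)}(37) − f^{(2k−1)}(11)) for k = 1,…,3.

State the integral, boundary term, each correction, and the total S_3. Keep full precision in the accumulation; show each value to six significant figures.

∫_11^37 x·e^(−x/23) dx evaluates to 208.526.
Endpoint term: (f(11) + f(37))/2 = (6.81847 + 7.40549)/2 = 7.11198.
Integral + boundary = 215.638.
k=1: B_{2}/(2)! × [f^{(1)}(37) − f^{(1)}(11)] = 1/12 × (-0.121830 − 0.323405) = -0.0371029.
Running total after k=1: 215.601.
k=2: B_{4}/(4)! × [f^{(3)}(37) − f^{(3)}(11)] = −1/720 × (0.000526404 − 0.00295487) = 3.37287e-06.
Running total after k=2: 215.601.
k=3: B_{6}/(6)! × [f^{(5)}(37) − f^{(5)}(11)] = 1/30240 × (2.42554e-06 − 1.00159e-05) = -2.51003e-10.

S_3 ≈ 215.601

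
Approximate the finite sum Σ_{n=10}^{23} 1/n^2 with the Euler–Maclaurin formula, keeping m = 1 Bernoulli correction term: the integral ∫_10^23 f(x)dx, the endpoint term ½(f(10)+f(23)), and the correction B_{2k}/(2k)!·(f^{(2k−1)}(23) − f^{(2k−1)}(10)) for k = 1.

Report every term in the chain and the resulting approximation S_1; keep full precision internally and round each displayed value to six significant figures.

S_1 ≈ 0.0626199

The integral term ∫_10^23 1/x^2 dx = 0.0565217.
Endpoint term: (f(10) + f(23))/2 = (0.0100000 + 0.00189036)/2 = 0.00594518.
Running total after boundary: 0.0624669.
k=1: B_{2}/(2)! × [f^{(1)}(23) − f^{(1)}(10)] = 1/12 × (-0.000164379 − (-0.00200000)) = 0.000152968.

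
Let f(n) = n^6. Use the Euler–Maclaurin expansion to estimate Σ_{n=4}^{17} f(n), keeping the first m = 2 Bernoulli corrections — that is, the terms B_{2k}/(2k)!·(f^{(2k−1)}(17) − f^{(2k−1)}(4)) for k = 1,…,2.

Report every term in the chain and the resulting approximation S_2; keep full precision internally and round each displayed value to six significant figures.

Integral: ∫_4^17 x^6 dx = 5.86175e+07.
Endpoint term: (f(4) + f(17))/2 = (4096.00 + 2.41376e+07)/2 = 1.20708e+07.
Integral + boundary = 7.06883e+07.
k=1: B_{2}/(2)! × [f^{(1)}(17) − f^{(1)}(4)] = 1/12 × (8.51914e+06 − 6144.00) = 709416.
Running total after k=1: 7.13977e+07.
k=2: B_{4}/(4)! × [f^{(3)}(17) − f^{(3)}(4)] = −1/720 × (589560 − 7680.00) = -808.167.

S_2 ≈ 7.13969e+07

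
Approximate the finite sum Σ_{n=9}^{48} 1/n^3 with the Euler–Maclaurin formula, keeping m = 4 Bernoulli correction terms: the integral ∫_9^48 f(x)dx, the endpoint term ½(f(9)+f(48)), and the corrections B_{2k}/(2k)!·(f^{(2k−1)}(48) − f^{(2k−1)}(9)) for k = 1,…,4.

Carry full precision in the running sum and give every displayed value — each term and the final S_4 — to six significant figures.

S_4 ≈ 0.00668412

The integral term ∫_9^48 1/x^3 dx = 0.00595583.
Boundary: ½(f(9) + f(48)) = ½(0.00137174 + 9.04225e-06) = 0.000690392.
So far: 0.00664622.
Order-1 term: 1/12 · (-5.65140e-07 − (-0.000457247)) = 3.80569e-05.
Running total after k=1: 0.00668427.
Order-2 term: −1/720 · (-4.90573e-09 − (-0.000112901)) = -1.56800e-07.
Running total after k=2: 0.00668412.
Order-3 term: 1/30240 · (-8.94274e-11 − (-5.85410e-05)) = 1.93588e-09.
Running total after k=3: 0.00668412.
Order-4 term: −1/1209600 · (-2.79461e-12 − (-5.20365e-05)) = -4.30196e-11.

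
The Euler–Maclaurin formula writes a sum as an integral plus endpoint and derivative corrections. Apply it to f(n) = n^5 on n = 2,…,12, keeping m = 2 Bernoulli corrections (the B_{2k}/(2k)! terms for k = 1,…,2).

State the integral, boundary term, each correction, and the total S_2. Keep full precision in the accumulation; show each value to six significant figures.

S_2 ≈ 630707

∫_2^12 x^5 dx evaluates to 497653.
Boundary: ½(f(2) + f(12)) = ½(32.0000 + 248832) = 124432.
Integral + boundary = 622085.
Correction k=1: B_{2}/2! · (f^{(1)}(12) − f^{(1)}(2)) = 1/12 · (103680 − 80.0000) = 8633.33.
After k=1: 630719.
Correction k=2: B_{4}/4! · (f^{(3)}(12) − f^{(3)}(2)) = −1/720 · (8640.00 − 240.000) = -11.6667.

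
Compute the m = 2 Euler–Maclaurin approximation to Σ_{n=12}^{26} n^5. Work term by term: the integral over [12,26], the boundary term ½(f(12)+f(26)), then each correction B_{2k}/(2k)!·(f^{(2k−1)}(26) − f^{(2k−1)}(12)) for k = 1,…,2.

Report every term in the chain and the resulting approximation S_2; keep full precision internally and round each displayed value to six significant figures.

S_2 ≈ 5.72351e+07

The integral term ∫_12^26 x^5 dx = 5.09883e+07.
Boundary: ½(f(12) + f(26)) = ½(248832 + 1.18814e+07) = 6.06510e+06.
So far: 5.70534e+07.
Order-1 term: 1/12 · (2.28488e+06 − 103680) = 181767.
Running total after k=1: 5.72352e+07.
Order-2 term: −1/720 · (40560.0 − 8640.00) = -44.3333.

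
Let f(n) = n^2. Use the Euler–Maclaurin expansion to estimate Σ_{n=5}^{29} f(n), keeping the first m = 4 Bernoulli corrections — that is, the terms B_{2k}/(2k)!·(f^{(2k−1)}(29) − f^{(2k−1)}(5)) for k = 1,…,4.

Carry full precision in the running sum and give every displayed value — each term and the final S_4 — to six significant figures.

S_4 ≈ 8525.00

The integral term ∫_5^29 x^2 dx = 8088.00.
Endpoint term: (f(5) + f(29))/2 = (25.0000 + 841.000)/2 = 433.000.
Integral + boundary = 8521.00.
Correction k=1: B_{2}/2! · (f^{(1)}(29) − f^{(1)}(5)) = 1/12 · (58.0000 − 10.0000) = 4.00000.
Running total after k=1: 8525.00.
Correction k=2: B_{4}/4! · (f^{(3)}(29) − f^{(3)}(5)) = −1/720 · (0.00000 − 0.00000) = 0.00000.
Running total after k=2: 8525.00.
Correction k=3: B_{6}/6! · (f^{(5)}(29) − f^{(5)}(5)) = 1/30240 · (0.00000 − 0.00000) = 0.00000.
Running total after k=3: 8525.00.
Correction k=4: B_{8}/8! · (f^{(7)}(29) − f^{(7)}(5)) = −1/1209600 · (0.00000 − 0.00000) = 0.00000.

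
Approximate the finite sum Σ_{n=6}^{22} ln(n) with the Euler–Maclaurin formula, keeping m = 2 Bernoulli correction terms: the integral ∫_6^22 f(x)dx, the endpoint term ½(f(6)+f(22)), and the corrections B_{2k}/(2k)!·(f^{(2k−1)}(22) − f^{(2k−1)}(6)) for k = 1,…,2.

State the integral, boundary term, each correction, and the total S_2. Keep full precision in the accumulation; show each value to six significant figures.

S_2 ≈ 43.6837

Integral: ∫_6^22 ln(x) dx = 41.2524.
Boundary: ½(f(6) + f(22)) = ½(1.79176 + 3.09104) = 2.44140.
So far: 43.6938.
Correction k=1: B_{2}/2! · (f^{(1)}(22) − f^{(1)}(6)) = 1/12 · (0.0454545 − 0.166667) = -0.0101010.
Running total after k=1: 43.6837.
Correction k=2: B_{4}/4! · (f^{(3)}(22) − f^{(3)}(6)) = −1/720 · (0.000187829 − 0.00925926) = 1.25992e-05.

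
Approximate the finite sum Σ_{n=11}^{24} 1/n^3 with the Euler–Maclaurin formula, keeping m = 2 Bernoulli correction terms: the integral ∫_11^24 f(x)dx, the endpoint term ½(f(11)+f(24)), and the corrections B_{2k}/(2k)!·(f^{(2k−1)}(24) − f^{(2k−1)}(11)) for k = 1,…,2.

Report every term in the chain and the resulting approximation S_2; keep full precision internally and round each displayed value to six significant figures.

Integral: ∫_11^24 1/x^3 dx = 0.00326418.
Boundary: ½(f(11) + f(24)) = ½(0.000751315 + 7.23380e-05) = 0.000411826.
So far: 0.00367600.
Correction k=1: B_{2}/2! · (f^{(1)}(24) − f^{(1)}(11)) = 1/12 · (-9.04225e-06 − (-0.000204904)) = 1.63218e-05.
Running total after k=1: 0.00369232.
Correction k=2: B_{4}/4! · (f^{(3)}(24) − f^{(3)}(11)) = −1/720 · (-3.13967e-07 − (-3.38684e-05)) = -4.66034e-08.

S_2 ≈ 0.00369228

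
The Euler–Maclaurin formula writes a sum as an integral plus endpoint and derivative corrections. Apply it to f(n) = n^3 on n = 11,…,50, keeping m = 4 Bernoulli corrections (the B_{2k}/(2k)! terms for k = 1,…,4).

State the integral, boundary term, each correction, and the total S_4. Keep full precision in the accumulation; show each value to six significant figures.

Integral: ∫_11^50 x^3 dx = 1.55884e+06.
Endpoint term: (f(11) + f(50))/2 = (1331.00 + 125000)/2 = 63165.5.
So far: 1.62201e+06.
k=1: B_{2}/(2)! × [f^{(1)}(50) − f^{(1)}(11)] = 1/12 × (7500.00 − 363.000) = 594.750.
Running total after k=1: 1.62260e+06.
k=2: B_{4}/(4)! × [f^{(3)}(50) − f^{(3)}(11)] = −1/720 × (6.00000 − 6.00000) = 0.00000.
Running total after k=2: 1.62260e+06.
k=3: B_{6}/(6)! × [f^{(5)}(50) − f^{(5)}(11)] = 1/30240 × (0.00000 − 0.00000) = 0.00000.
Running total after k=3: 1.62260e+06.
k=4: B_{8}/(8)! × [f^{(7)}(50) − f^{(7)}(11)] = −1/1209600 × (0.00000 − 0.00000) = 0.00000.

S_4 ≈ 1.62260e+06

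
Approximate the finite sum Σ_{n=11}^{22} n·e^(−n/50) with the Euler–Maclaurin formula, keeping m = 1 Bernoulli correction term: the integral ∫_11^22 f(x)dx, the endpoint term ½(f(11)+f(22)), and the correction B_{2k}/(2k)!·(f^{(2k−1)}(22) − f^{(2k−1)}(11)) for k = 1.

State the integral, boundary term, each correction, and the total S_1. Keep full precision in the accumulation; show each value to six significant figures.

S_1 ≈ 140.627

The integral term ∫_11^22 x·e^(−x/50) dx = 129.151.
½[f(11) + f(22)] = ½[8.82771 + 14.1688] = 11.4983.
So far: 140.649.
Order-1 term: 1/12 · (0.360660 − 0.625965) = -0.0221087.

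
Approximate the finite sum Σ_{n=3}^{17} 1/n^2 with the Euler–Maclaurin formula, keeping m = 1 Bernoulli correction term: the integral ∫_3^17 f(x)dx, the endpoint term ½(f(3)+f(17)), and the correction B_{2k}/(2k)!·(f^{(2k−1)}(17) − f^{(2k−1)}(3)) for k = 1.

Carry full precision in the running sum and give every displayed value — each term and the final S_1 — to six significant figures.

S_1 ≈ 0.337934

∫_3^17 1/x^2 dx evaluates to 0.274510.
Boundary: ½(f(3) + f(17)) = ½(0.111111 + 0.00346021) = 0.0572857.
Integral + boundary = 0.331795.
Order-1 term: 1/12 · (-0.000407083 − (-0.0740741)) = 0.00613892.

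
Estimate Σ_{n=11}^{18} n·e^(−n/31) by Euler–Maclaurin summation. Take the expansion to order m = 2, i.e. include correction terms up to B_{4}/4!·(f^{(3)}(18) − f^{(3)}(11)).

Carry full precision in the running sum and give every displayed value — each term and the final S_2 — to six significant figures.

The integral term ∫_11^18 x·e^(−x/31) dx = 63.1380.
½[f(11) + f(18)] = ½[7.71415 + 10.0717] = 8.89291.
Integral + boundary = 72.0309.
Order-1 term: 1/12 · (0.234645 − 0.452443) = -0.0181499.
After k=1: 72.0127.
Order-2 term: −1/720 · (0.00140866 − 0.00193030) = 7.24501e-07.

S_2 ≈ 72.0127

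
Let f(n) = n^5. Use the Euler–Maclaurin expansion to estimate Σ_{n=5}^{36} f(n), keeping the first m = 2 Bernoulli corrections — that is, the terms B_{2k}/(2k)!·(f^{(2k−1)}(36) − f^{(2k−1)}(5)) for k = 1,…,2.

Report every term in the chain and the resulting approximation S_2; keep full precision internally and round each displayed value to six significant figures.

∫_5^36 x^5 dx evaluates to 3.62794e+08.
Boundary: ½(f(5) + f(36)) = ½(3125.00 + 6.04662e+07) = 3.02347e+07.
So far: 3.93029e+08.
Order-1 term: 1/12 · (8.39808e+06 − 3125.00) = 699580.
Partial sum through k=1: 3.93729e+08.
Order-2 term: −1/720 · (77760.0 − 1500.00) = -105.917.

S_2 ≈ 3.93729e+08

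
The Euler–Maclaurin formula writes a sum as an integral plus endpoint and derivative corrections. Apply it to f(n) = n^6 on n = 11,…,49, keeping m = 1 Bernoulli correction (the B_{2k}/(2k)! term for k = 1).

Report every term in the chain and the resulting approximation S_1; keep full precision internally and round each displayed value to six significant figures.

S_1 ≈ 1.03949e+11

∫_11^49 x^6 dx evaluates to 9.68862e+10.
Boundary: ½(f(11) + f(49)) = ½(1.77156e+06 + 1.38413e+10) = 6.92153e+09.
Integral + boundary = 1.03808e+11.
Correction k=1: B_{2}/2! · (f^{(1)}(49) − f^{(1)}(11)) = 1/12 · (1.69485e+09 − 966306) = 1.41157e+08.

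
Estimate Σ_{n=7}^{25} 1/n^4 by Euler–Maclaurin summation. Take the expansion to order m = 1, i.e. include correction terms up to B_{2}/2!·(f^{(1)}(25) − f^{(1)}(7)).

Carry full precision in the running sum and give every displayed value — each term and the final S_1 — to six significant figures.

∫_7^25 1/x^4 dx evaluates to 0.000950484.
Boundary: ½(f(7) + f(25)) = ½(0.000416493 + 2.56000e-06) = 0.000209527.
Integral + boundary = 0.00116001.
Order-1 term: 1/12 · (-4.09600e-07 − (-0.000237996)) = 1.97989e-05.

S_1 ≈ 0.00117981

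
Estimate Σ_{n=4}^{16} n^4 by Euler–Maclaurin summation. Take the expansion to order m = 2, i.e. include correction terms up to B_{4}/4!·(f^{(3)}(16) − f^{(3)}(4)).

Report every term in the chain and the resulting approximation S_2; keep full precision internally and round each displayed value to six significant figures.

S_2 ≈ 243750

Integral: ∫_4^16 x^4 dx = 209510.
Endpoint term: (f(4) + f(16))/2 = (256.000 + 65536.0)/2 = 32896.0.
So far: 242406.
k=1: B_{2}/(2)! × [f^{(1)}(16) − f^{(1)}(4)] = 1/12 × (16384.0 − 256.000) = 1344.00.
Partial sum through k=1: 243750.
k=2: B_{4}/(4)! × [f^{(3)}(16) − f^{(3)}(4)] = −1/720 × (384.000 − 96.0000) = -0.400000.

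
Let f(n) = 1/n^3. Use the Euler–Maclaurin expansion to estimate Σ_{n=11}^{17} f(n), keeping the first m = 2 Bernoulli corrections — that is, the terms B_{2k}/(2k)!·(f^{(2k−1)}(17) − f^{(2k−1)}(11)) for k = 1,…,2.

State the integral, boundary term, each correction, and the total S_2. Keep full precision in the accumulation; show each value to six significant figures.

The integral term ∫_11^17 1/x^3 dx = 0.00240213.
Endpoint term: (f(11) + f(17))/2 = (0.000751315 + 0.000203542)/2 = 0.000477428.
So far: 0.00287956.
k=1: B_{2}/(2)! × [f^{(1)}(17) − f^{(1)}(11)] = 1/12 × (-3.59191e-05 − (-0.000204904)) = 1.40821e-05.
Partial sum through k=1: 0.00289364.
k=2: B_{4}/(4)! × [f^{(3)}(17) − f^{(3)}(11)] = −1/720 × (-2.48575e-06 − (-3.38684e-05)) = -4.35871e-08.

S_2 ≈ 0.00289359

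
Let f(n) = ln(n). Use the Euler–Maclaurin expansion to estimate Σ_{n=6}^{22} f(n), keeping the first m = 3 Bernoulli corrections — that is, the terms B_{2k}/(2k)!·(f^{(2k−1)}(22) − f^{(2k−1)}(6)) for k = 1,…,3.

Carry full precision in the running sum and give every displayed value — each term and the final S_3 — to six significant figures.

S_3 ≈ 43.6837

The integral term ∫_6^22 ln(x) dx = 41.2524.
Endpoint term: (f(6) + f(22))/2 = (1.79176 + 3.09104)/2 = 2.44140.
Integral + boundary = 43.6938.
k=1: B_{2}/(2)! × [f^{(1)}(22) − f^{(1)}(6)] = 1/12 × (0.0454545 − 0.166667) = -0.0101010.
Running total after k=1: 43.6837.
k=2: B_{4}/(4)! × [f^{(3)}(22) − f^{(3)}(6)] = −1/720 × (0.000187829 − 0.00925926) = 1.25992e-05.
Running total after k=2: 43.6837.
k=3: B_{6}/(6)! × [f^{(5)}(22) − f^{(5)}(6)] = 1/30240 × (4.65691e-06 − 0.00308642) = -1.01910e-07.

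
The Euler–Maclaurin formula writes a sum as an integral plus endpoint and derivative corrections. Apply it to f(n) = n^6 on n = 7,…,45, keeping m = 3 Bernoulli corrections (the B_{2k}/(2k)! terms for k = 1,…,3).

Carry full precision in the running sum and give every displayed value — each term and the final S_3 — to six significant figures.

Integral: ∫_7^45 x^6 dx = 5.33812e+10.
Boundary: ½(f(7) + f(45)) = ½(117649 + 8.30377e+09) = 4.15194e+09.
Integral + boundary = 5.75332e+10.
Correction k=1: B_{2}/2! · (f^{(1)}(45) − f^{(1)}(7)) = 1/12 · (1.10717e+09 − 100842) = 9.22557e+07.
After k=1: 5.76254e+10.
Correction k=2: B_{4}/4! · (f^{(3)}(45) − f^{(3)}(7)) = −1/720 · (1.09350e+07 − 41160.0) = -15130.3.
After k=2: 5.76254e+10.
Correction k=3: B_{6}/6! · (f^{(5)}(45) − f^{(5)}(7)) = 1/30240 · (32400.0 − 5040.00) = 0.904762.

S_3 ≈ 5.76254e+10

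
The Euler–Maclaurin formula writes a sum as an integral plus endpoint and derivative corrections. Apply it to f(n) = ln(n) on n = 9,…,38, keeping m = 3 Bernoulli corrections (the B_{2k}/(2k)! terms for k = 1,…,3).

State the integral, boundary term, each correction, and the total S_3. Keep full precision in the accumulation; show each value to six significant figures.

S_3 ≈ 92.3636

∫_9^38 ln(x) dx evaluates to 89.4533.
Boundary: ½(f(9) + f(38)) = ½(2.19722 + 3.63759) = 2.91741.
Integral + boundary = 92.3707.
Correction k=1: B_{2}/2! · (f^{(1)}(38) − f^{(1)}(9)) = 1/12 · (0.0263158 − 0.111111) = -0.00706628.
Running total after k=1: 92.3636.
Correction k=2: B_{4}/4! · (f^{(3)}(38) − f^{(3)}(9)) = −1/720 · (3.64485e-05 − 0.00274348) = 3.75977e-06.
Running total after k=2: 92.3636.
Correction k=3: B_{6}/6! · (f^{(5)}(38) − f^{(5)}(9)) = 1/30240 · (3.02896e-07 − 0.000406442) = -1.34305e-08.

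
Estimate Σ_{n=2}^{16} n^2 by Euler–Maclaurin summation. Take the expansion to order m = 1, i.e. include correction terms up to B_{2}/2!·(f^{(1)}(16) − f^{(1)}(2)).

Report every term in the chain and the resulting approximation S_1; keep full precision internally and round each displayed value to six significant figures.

∫_2^16 x^2 dx evaluates to 1362.67.
Endpoint term: (f(2) + f(16))/2 = (4.00000 + 256.000)/2 = 130.000.
So far: 1492.67.
k=1: B_{2}/(2)! × [f^{(1)}(16) − f^{(1)}(2)] = 1/12 × (32.0000 − 4.00000) = 2.33333.

S_1 ≈ 1495.00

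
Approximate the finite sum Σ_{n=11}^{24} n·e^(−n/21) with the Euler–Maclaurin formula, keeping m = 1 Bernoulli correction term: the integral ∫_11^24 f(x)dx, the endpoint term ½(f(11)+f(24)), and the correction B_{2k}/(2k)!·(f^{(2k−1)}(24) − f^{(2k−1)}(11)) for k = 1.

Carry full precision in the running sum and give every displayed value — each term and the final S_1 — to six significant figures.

S_1 ≈ 103.689

Integral: ∫_11^24 x·e^(−x/21) dx = 96.6320.
Boundary: ½(f(11) + f(24)) = ½(6.51486 + 7.65376) = 7.08431.
Integral + boundary = 103.716.
Correction k=1: B_{2}/2! · (f^{(1)}(24) − f^{(1)}(11)) = 1/12 · (-0.0455581 − 0.282029) = -0.0272989.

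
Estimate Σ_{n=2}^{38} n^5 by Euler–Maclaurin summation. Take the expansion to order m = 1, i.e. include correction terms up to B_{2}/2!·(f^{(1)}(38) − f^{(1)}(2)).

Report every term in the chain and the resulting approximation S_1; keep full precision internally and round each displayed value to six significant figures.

S_1 ≈ 5.42309e+08

Integral: ∫_2^38 x^5 dx = 5.01823e+08.
Endpoint term: (f(2) + f(38))/2 = (32.0000 + 7.92352e+07)/2 = 3.96176e+07.
Running total after boundary: 5.41440e+08.
k=1: B_{2}/(2)! × [f^{(1)}(38) − f^{(1)}(2)] = 1/12 × (1.04257e+07 − 80.0000) = 868800.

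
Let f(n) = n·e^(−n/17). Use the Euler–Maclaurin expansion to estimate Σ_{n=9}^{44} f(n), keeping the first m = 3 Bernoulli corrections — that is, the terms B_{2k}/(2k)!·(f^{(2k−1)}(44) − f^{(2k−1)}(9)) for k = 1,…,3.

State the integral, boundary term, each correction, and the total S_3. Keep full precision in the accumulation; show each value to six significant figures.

∫_9^44 x·e^(−x/17) dx evaluates to 182.383.
½[f(9) + f(44)] = ½[5.30056 + 3.30671] = 4.30364.
Integral + boundary = 186.687.
Order-1 term: 1/12 · (-0.119360 − 0.277154) = -0.0330428.
Running total after k=1: 186.654.
Order-2 term: −1/720 · (0.000107077 − 0.00503480) = 6.84406e-06.
Running total after k=2: 186.654.
Order-3 term: 1/30240 · (2.17012e-06 − 3.15245e-05) = -9.70714e-10.

S_3 ≈ 186.654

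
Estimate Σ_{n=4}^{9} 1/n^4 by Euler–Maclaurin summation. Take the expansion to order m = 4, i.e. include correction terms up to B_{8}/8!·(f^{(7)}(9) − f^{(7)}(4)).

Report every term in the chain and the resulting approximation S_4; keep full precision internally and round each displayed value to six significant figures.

S_4 ≈ 0.00709088

∫_4^9 1/x^4 dx evaluates to 0.00475109.
Endpoint term: (f(4) + f(9))/2 = (0.00390625 + 0.000152416)/2 = 0.00202933.
Integral + boundary = 0.00678042.
Order-1 term: 1/12 · (-6.77404e-05 − (-0.00390625)) = 0.000319876.
Partial sum through k=1: 0.00710029.
Order-2 term: −1/720 · (-2.50890e-05 − (-0.00732422)) = -1.01377e-05.
Partial sum through k=2: 0.00709016.
Order-3 term: 1/30240 · (-1.73455e-05 − (-0.0256348)) = 8.47137e-07.
Partial sum through k=3: 0.00709100.
Order-4 term: −1/1209600 · (-1.92728e-05 − (-0.144196)) = -1.19193e-07.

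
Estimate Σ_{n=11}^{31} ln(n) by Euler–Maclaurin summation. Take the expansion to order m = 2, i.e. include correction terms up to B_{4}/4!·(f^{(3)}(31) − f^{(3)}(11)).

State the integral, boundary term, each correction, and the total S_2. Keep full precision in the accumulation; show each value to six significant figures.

∫_11^31 ln(x) dx evaluates to 60.0768.
Boundary: ½(f(11) + f(31)) = ½(2.39790 + 3.43399) = 2.91594.
Integral + boundary = 62.9927.
Order-1 term: 1/12 · (0.0322581 − 0.0909091) = -0.00488759.
After k=1: 62.9878.
Order-2 term: −1/720 · (6.71344e-05 − 0.00150263) = 1.99374e-06.

S_2 ≈ 62.9878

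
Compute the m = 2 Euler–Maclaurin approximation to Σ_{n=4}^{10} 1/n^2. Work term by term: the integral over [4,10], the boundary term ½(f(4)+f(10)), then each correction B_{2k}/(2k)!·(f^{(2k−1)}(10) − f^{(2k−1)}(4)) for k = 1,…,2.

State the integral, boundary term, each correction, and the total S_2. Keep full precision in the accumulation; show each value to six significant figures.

S_2 ≈ 0.188655

Integral: ∫_4^10 1/x^2 dx = 0.150000.
½[f(4) + f(10)] = ½[0.0625000 + 0.0100000] = 0.0362500.
Integral + boundary = 0.186250.
k=1: B_{2}/(2)! × [f^{(1)}(10) − f^{(1)}(4)] = 1/12 × (-0.00200000 − (-0.0312500)) = 0.00243750.
After k=1: 0.188688.
k=2: B_{4}/(4)! × [f^{(3)}(10) − f^{(3)}(4)] = −1/720 × (-0.000240000 − (-0.0234375)) = -3.22188e-05.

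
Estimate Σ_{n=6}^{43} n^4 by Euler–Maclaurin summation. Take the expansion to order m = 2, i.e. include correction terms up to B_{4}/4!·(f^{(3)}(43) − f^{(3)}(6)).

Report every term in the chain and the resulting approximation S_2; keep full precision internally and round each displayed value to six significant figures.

∫_6^43 x^4 dx evaluates to 2.94001e+07.
Endpoint term: (f(6) + f(43))/2 = (1296.00 + 3.41880e+06)/2 = 1.71005e+06.
Integral + boundary = 3.11102e+07.
k=1: B_{2}/(2)! × [f^{(1)}(43) − f^{(1)}(6)] = 1/12 × (318028 − 864.000) = 26430.3.
After k=1: 3.11366e+07.
k=2: B_{4}/(4)! × [f^{(3)}(43) − f^{(3)}(6)] = −1/720 × (1032.00 − 144.000) = -1.23333.

S_2 ≈ 3.11366e+07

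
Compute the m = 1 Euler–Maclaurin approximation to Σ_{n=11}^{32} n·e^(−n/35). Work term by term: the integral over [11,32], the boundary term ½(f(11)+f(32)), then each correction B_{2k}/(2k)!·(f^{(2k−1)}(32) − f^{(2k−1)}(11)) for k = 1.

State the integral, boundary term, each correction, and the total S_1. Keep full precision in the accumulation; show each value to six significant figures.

∫_11^32 x·e^(−x/35) dx evaluates to 235.917.
Boundary: ½(f(11) + f(32)) = ½(8.03341 + 12.8257) = 10.4296.
So far: 246.347.
k=1: B_{2}/(2)! × [f^{(1)}(32) − f^{(1)}(11)] = 1/12 × (0.0343545 − 0.500784) = -0.0388691.

S_1 ≈ 246.308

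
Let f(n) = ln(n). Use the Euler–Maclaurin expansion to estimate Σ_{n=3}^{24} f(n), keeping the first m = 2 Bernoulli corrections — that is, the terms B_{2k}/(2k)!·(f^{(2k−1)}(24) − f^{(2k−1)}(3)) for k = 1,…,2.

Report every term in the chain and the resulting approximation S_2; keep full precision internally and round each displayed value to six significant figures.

Integral: ∫_3^24 ln(x) dx = 51.9775.
Boundary: ½(f(3) + f(24)) = ½(1.09861 + 3.17805) = 2.13833.
Integral + boundary = 54.1158.
Correction k=1: B_{2}/2! · (f^{(1)}(24) − f^{(1)}(3)) = 1/12 · (0.0416667 − 0.333333) = -0.0243056.
After k=1: 54.0915.
Correction k=2: B_{4}/4! · (f^{(3)}(24) − f^{(3)}(3)) = −1/720 · (0.000144676 − 0.0740741) = 0.000102680.

S_2 ≈ 54.0916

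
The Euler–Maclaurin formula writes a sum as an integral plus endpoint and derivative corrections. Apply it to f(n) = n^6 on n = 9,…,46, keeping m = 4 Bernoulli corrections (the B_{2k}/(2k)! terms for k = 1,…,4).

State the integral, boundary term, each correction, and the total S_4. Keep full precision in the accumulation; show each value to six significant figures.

∫_9^46 x^6 dx evaluates to 6.22590e+10.
Boundary: ½(f(9) + f(46)) = ½(531441 + 9.47430e+09) = 4.73741e+09.
So far: 6.69964e+10.
Correction k=1: B_{2}/2! · (f^{(1)}(46) − f^{(1)}(9)) = 1/12 · (1.23578e+09 − 354294) = 1.02952e+08.
After k=1: 6.70993e+10.
Correction k=2: B_{4}/4! · (f^{(3)}(46) − f^{(3)}(9)) = −1/720 · (1.16803e+07 − 87480.0) = -16101.2.
After k=2: 6.70993e+10.
Correction k=3: B_{6}/6! · (f^{(5)}(46) − f^{(5)}(9)) = 1/30240 · (33120.0 − 6480.00) = 0.880952.
After k=3: 6.70993e+10.
Correction k=4: B_{8}/8! · (f^{(7)}(46) − f^{(7)}(9)) = −1/1209600 · (0.00000 − 0.00000) = 0.00000.

S_4 ≈ 6.70993e+10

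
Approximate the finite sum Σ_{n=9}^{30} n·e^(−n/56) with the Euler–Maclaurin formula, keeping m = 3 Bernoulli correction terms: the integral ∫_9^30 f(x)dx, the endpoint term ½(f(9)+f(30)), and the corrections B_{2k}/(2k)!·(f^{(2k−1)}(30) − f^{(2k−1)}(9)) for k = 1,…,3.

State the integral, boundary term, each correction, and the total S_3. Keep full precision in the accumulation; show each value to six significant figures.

∫_9^30 x·e^(−x/56) dx evaluates to 281.019.
Endpoint term: (f(9) + f(30))/2 = (7.66382 + 17.5575)/2 = 12.6107.
So far: 293.630.
k=1: B_{2}/(2)! × [f^{(1)}(30) − f^{(1)}(9)] = 1/12 × (0.271724 − 0.714681) = -0.0369131.
After k=1: 293.593.
k=2: B_{4}/(4)! × [f^{(3)}(30) − f^{(3)}(9)] = −1/720 × (0.000459893 − 0.000770967) = 4.32046e-07.
After k=2: 293.593.
k=3: B_{6}/(6)! × [f^{(5)}(30) − f^{(5)}(9)] = 1/30240 × (2.65670e-07 − 4.19017e-07) = -5.07101e-12.

S_3 ≈ 293.593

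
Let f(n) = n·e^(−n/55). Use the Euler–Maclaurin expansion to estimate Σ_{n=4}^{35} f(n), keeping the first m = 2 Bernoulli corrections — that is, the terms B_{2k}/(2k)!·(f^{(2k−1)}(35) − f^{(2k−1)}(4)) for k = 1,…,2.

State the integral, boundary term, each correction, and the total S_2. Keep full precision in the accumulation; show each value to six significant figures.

The integral term ∫_4^35 x·e^(−x/55) dx = 397.771.
½[f(4) + f(35)] = ½[3.71942 + 18.5225] = 11.1209.
So far: 408.892.
Order-1 term: 1/12 · (0.192441 − 0.862229) = -0.0558156.
Partial sum through k=1: 408.837.
Order-2 term: −1/720 · (0.000413510 − 0.000899814) = 6.75422e-07.

S_2 ≈ 408.837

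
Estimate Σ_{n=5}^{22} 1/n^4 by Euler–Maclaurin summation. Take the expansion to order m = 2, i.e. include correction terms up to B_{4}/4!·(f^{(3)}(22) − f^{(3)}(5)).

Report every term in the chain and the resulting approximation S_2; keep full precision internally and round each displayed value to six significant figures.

Integral: ∫_5^22 1/x^4 dx = 0.00263536.
½[f(5) + f(22)] = ½[0.00160000 + 4.26883e-06] = 0.000802134.
Integral + boundary = 0.00343750.
k=1: B_{2}/(2)! × [f^{(1)}(22) − f^{(1)}(5)] = 1/12 × (-7.76152e-07 − (-0.00128000)) = 0.000106602.
Partial sum through k=1: 0.00354410.
k=2: B_{4}/(4)! × [f^{(3)}(22) − f^{(3)}(5)] = −1/720 × (-4.81086e-08 − (-0.00153600)) = -2.13327e-06.

S_2 ≈ 0.00354197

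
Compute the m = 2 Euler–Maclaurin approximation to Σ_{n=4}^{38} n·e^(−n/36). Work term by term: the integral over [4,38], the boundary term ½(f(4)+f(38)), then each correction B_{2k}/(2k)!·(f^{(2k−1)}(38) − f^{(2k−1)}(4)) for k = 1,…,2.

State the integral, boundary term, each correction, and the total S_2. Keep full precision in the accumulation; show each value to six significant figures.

Integral: ∫_4^38 x·e^(−x/36) dx = 361.499.
Endpoint term: (f(4) + f(38))/2 = (3.57936 + 13.2240)/2 = 8.40166.
Integral + boundary = 369.901.
Correction k=1: B_{2}/2! · (f^{(1)}(38) − f^{(1)}(4)) = 1/12 · (-0.0193333 − 0.795413) = -0.0678955.
Partial sum through k=1: 369.833.
Correction k=2: B_{4}/4! · (f^{(3)}(38) − f^{(3)}(4)) = −1/720 · (0.000522118 − 0.00199467) = 2.04521e-06.

S_2 ≈ 369.833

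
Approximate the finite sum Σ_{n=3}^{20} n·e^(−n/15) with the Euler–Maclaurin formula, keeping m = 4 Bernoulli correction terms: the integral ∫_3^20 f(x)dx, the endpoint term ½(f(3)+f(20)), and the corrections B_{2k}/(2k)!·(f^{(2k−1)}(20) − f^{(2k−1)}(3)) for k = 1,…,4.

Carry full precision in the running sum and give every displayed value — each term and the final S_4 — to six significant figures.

S_4 ≈ 86.4710

∫_3^20 x·e^(−x/15) dx evaluates to 82.6688.
Endpoint term: (f(3) + f(20))/2 = (2.45619 + 5.27194)/2 = 3.86407.
Integral + boundary = 86.5329.
Order-1 term: 1/12 · (-0.0878657 − 0.654985) = -0.0619042.
Running total after k=1: 86.4710.
Order-2 term: −1/720 · (0.00195257 − 0.0101886) = 1.14390e-05.
Running total after k=2: 86.4710.
Order-3 term: 1/30240 · (1.90918e-05 − 7.76278e-05) = -1.93571e-09.
Running total after k=3: 86.4710.
Order-4 term: −1/1209600 · (1.31136e-07 − 4.88768e-07) = 2.95661e-13.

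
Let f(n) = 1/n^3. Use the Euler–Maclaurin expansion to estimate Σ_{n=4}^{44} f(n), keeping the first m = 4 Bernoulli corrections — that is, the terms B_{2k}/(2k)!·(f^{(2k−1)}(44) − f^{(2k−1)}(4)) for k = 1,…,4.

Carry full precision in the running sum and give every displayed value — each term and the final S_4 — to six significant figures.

∫_4^44 1/x^3 dx evaluates to 0.0309917.
Endpoint term: (f(4) + f(44))/2 = (0.0156250 + 1.17393e-05)/2 = 0.00781837.
So far: 0.0388101.
Order-1 term: 1/12 · (-8.00406e-07 − (-0.0117188)) = 0.000976496.
Partial sum through k=1: 0.0397866.
Order-2 term: −1/720 · (-8.26866e-09 − (-0.0146484)) = -2.03450e-05.
Partial sum through k=2: 0.0397663.
Order-3 term: 1/30240 · (-1.79382e-10 − (-0.0384521)) = 1.27157e-06.
Partial sum through k=3: 0.0397675.
Order-4 term: −1/1209600 · (-6.67124e-12 − (-0.173035)) = -1.43051e-07.

S_4 ≈ 0.0397674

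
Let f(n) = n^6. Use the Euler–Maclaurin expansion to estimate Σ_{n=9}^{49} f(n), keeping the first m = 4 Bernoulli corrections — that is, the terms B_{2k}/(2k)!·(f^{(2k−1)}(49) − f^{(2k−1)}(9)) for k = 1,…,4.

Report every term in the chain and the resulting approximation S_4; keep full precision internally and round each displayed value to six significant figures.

Integral: ∫_9^49 x^6 dx = 9.68883e+10.
Endpoint term: (f(9) + f(49))/2 = (531441 + 1.38413e+10)/2 = 6.92091e+09.
Integral + boundary = 1.03809e+11.
k=1: B_{2}/(2)! × [f^{(1)}(49) − f^{(1)}(9)] = 1/12 × (1.69485e+09 − 354294) = 1.41208e+08.
Running total after k=1: 1.03950e+11.
k=2: B_{4}/(4)! × [f^{(3)}(49) − f^{(3)}(9)] = −1/720 × (1.41179e+07 − 87480.0) = -19486.7.
Running total after k=2: 1.03950e+11.
k=3: B_{6}/(6)! × [f^{(5)}(49) − f^{(5)}(9)] = 1/30240 × (35280.0 − 6480.00) = 0.952381.
Running total after k=3: 1.03950e+11.
k=4: B_{8}/(8)! × [f^{(7)}(49) − f^{(7)}(9)] = −1/1209600 × (0.00000 − 0.00000) = 0.00000.

S_4 ≈ 1.03950e+11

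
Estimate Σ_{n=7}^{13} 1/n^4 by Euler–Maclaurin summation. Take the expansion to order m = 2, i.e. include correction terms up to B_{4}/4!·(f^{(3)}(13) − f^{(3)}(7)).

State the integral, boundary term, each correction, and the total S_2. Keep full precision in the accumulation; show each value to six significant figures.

S_2 ≈ 0.00106458

The integral term ∫_7^13 1/x^4 dx = 0.000820095.
Endpoint term: (f(7) + f(13))/2 = (0.000416493 + 3.50128e-05)/2 = 0.000225753.
So far: 0.00104585.
Order-1 term: 1/12 · (-1.07732e-05 − (-0.000237996)) = 1.89352e-05.
Running total after k=1: 0.00106478.
Order-2 term: −1/720 · (-1.91240e-06 − (-0.000145712)) = -1.99722e-07.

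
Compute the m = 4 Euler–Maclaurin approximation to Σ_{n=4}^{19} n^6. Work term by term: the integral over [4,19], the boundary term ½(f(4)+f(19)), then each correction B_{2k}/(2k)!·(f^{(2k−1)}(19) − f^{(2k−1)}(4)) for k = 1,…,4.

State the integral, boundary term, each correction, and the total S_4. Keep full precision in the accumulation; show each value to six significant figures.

∫_4^19 x^6 dx evaluates to 1.27694e+08.
½[f(4) + f(19)] = ½[4096.00 + 4.70459e+07] = 2.35250e+07.
Running total after boundary: 1.51219e+08.
k=1: B_{2}/(2)! × [f^{(1)}(19) − f^{(1)}(4)] = 1/12 × (1.48566e+07 − 6144.00) = 1.23754e+06.
Partial sum through k=1: 1.52456e+08.
k=2: B_{4}/(4)! × [f^{(3)}(19) − f^{(3)}(4)] = −1/720 × (823080 − 7680.00) = -1132.50.
Partial sum through k=2: 1.52455e+08.
k=3: B_{6}/(6)! × [f^{(5)}(19) − f^{(5)}(4)] = 1/30240 × (13680.0 − 2880.00) = 0.357143.
Partial sum through k=3: 1.52455e+08.
k=4: B_{8}/(8)! × [f^{(7)}(19) − f^{(7)}(4)] = −1/1209600 × (0.00000 − 0.00000) = 0.00000.

S_4 ≈ 1.52455e+08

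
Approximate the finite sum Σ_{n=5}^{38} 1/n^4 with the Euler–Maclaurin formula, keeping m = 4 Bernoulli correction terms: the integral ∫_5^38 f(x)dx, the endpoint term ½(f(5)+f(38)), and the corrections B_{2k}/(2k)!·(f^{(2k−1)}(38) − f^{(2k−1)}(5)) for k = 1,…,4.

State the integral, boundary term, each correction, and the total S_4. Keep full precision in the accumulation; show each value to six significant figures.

The integral term ∫_5^38 1/x^4 dx = 0.00266059.
Endpoint term: (f(5) + f(38))/2 = (0.00160000 + 4.79585e-07)/2 = 0.000800240.
So far: 0.00346083.
Correction k=1: B_{2}/2! · (f^{(1)}(38) − f^{(1)}(5)) = 1/12 · (-5.04826e-08 − (-0.00128000)) = 0.000106662.
Partial sum through k=1: 0.00356749.
Correction k=2: B_{4}/4! · (f^{(3)}(38) − f^{(3)}(5)) = −1/720 · (-1.04881e-09 − (-0.00153600)) = -2.13333e-06.
Partial sum through k=2: 0.00356536.
Correction k=3: B_{6}/6! · (f^{(5)}(38) − f^{(5)}(5)) = 1/30240 · (-4.06740e-11 − (-0.00344064)) = 1.13778e-07.
Partial sum through k=3: 0.00356547.
Correction k=4: B_{8}/8! · (f^{(7)}(38) − f^{(7)}(5)) = −1/1209600 · (-2.53508e-12 − (-0.0123863)) = -1.02400e-08.

S_4 ≈ 0.00356546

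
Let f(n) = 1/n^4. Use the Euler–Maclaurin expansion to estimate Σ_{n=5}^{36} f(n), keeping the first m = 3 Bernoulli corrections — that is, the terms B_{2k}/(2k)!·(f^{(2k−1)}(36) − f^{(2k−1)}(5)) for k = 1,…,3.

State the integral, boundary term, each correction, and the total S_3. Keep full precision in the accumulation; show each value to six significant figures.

Integral: ∫_5^36 1/x^4 dx = 0.00265952.
½[f(5) + f(36)] = ½[0.00160000 + 5.95374e-07] = 0.000800298.
Integral + boundary = 0.00345982.
Correction k=1: B_{2}/2! · (f^{(1)}(36) − f^{(1)}(5)) = 1/12 · (-6.61527e-08 − (-0.00128000)) = 0.000106661.
After k=1: 0.00356648.
Correction k=2: B_{4}/4! · (f^{(3)}(36) − f^{(3)}(5)) = −1/720 · (-1.53131e-09 − (-0.00153600)) = -2.13333e-06.
After k=2: 0.00356435.
Correction k=3: B_{6}/6! · (f^{(5)}(36) − f^{(5)}(5)) = 1/30240 · (-6.61678e-11 − (-0.00344064)) = 1.13778e-07.

S_3 ≈ 0.00356446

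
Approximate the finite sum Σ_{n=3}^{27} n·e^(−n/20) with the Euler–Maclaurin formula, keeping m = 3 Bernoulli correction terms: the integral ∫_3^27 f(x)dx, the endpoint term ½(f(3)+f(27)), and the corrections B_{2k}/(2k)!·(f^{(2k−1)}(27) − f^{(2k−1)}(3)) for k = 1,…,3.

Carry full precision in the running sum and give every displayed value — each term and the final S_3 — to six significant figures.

S_3 ≈ 156.962

Integral: ∫_3^27 x·e^(−x/20) dx = 152.240.
Endpoint term: (f(3) + f(27))/2 = (2.58212 + 6.99949)/2 = 4.79081.
Running total after boundary: 157.031.
Order-1 term: 1/12 · (-0.0907341 − 0.731602) = -0.0685280.
After k=1: 156.962.
Order-2 term: −1/720 · (0.00106937 − 0.00613254) = 7.03219e-06.
After k=2: 156.962.
Order-3 term: 1/30240 · (5.91392e-06 − 2.60902e-05) = -6.67205e-10.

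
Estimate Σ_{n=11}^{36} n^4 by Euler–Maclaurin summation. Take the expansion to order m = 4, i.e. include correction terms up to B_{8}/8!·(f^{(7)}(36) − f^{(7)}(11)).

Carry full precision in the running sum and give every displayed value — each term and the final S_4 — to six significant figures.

S_4 ≈ 1.29233e+07

The integral term ∫_11^36 x^4 dx = 1.20610e+07.
Endpoint term: (f(11) + f(36))/2 = (14641.0 + 1.67962e+06)/2 = 847128.
So far: 1.29082e+07.
Order-1 term: 1/12 · (186624 − 5324.00) = 15108.3.
Running total after k=1: 1.29233e+07.
Order-2 term: −1/720 · (864.000 − 264.000) = -0.833333.
Running total after k=2: 1.29233e+07.
Order-3 term: 1/30240 · (0.00000 − 0.00000) = 0.00000.
Running total after k=3: 1.29233e+07.
Order-4 term: −1/1209600 · (0.00000 − 0.00000) = 0.00000.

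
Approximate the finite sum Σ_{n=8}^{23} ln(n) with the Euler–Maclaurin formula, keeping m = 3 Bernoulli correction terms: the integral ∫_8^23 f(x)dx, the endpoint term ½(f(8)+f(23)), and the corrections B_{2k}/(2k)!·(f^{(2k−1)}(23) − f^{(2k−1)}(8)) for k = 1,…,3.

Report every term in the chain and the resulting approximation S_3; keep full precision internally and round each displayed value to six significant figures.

The integral term ∫_8^23 ln(x) dx = 40.4808.
Endpoint term: (f(8) + f(23))/2 = (2.07944 + 3.13549)/2 = 2.60747.
Integral + boundary = 43.0883.
Correction k=1: B_{2}/2! · (f^{(1)}(23) − f^{(1)}(8)) = 1/12 · (0.0434783 − 0.125000) = -0.00679348.
Partial sum through k=1: 43.0815.
Correction k=2: B_{4}/4! · (f^{(3)}(23) − f^{(3)}(8)) = −1/720 · (0.000164379 − 0.00390625) = 5.19704e-06.
Partial sum through k=2: 43.0815.
Correction k=3: B_{6}/6! · (f^{(5)}(23) − f^{(5)}(8)) = 1/30240 · (3.72883e-06 − 0.000732422) = -2.40970e-08.

S_3 ≈ 43.0815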